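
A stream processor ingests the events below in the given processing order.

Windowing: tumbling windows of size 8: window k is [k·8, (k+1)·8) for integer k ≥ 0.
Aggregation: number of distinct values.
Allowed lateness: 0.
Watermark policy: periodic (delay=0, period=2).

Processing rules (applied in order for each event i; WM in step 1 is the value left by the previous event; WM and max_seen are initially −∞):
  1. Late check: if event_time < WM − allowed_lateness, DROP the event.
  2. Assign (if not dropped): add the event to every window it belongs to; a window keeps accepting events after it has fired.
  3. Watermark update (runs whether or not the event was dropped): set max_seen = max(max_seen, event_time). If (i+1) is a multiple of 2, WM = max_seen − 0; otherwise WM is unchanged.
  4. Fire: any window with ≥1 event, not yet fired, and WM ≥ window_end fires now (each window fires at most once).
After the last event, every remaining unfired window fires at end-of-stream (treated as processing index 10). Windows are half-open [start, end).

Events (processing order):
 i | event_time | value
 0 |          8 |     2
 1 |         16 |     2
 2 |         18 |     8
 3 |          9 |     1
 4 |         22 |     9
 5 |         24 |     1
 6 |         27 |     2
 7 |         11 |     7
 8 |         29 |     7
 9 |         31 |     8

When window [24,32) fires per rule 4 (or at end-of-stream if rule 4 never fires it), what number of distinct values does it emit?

4

i=0 t=8 v=2: → [8,16); WM=−∞
i=1 t=16 v=2: → [16,24); WM=16; [8,16) fires=1
i=2 t=18 v=8: → [16,24); WM=16
i=3 t=9 v=1: DROP (t<16-0); WM=18
i=4 t=22 v=9: → [16,24); WM=18
i=5 t=24 v=1: → [24,32); WM=24; [16,24) fires=3
i=6 t=27 v=2: → [24,32); WM=24
i=7 t=11 v=7: DROP (t<24-0); WM=27
i=8 t=29 v=7: → [24,32); WM=27
i=9 t=31 v=8: → [24,32); WM=31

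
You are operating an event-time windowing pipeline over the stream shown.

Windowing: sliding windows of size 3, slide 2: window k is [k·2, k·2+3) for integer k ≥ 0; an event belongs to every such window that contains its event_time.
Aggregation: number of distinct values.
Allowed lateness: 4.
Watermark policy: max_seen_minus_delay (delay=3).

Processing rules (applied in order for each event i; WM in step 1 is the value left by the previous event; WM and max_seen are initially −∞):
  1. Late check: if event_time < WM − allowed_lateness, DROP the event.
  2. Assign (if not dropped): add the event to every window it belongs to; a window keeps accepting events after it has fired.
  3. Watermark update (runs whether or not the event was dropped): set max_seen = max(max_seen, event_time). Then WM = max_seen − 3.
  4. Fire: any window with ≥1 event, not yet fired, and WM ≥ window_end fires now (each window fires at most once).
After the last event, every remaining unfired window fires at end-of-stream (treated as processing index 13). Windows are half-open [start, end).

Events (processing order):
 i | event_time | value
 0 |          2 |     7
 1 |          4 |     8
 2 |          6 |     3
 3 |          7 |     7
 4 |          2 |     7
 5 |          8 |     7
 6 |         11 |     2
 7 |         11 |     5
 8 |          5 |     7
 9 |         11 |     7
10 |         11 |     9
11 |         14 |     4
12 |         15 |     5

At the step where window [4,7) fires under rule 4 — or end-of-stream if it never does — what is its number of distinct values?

2

i=0 t=2 v=7: → [2,5),[0,3); WM=-1
i=1 t=4 v=8: → [4,7),[2,5); WM=1
i=2 t=6 v=3: → [6,9),[4,7); WM=3; [0,3) fires=1
i=3 t=7 v=7: → [6,9); WM=4
i=4 t=2 v=7: → [2,5),[0,3); WM=4
i=5 t=8 v=7: → [8,11),[6,9); WM=5; [2,5) fires=2
i=6 t=11 v=2: → [10,13); WM=8; [4,7) fires=2
i=7 t=11 v=5: → [10,13); WM=8
i=8 t=5 v=7: → [4,7); WM=8
i=9 t=11 v=7: → [10,13); WM=8
i=10 t=11 v=9: → [10,13); WM=8
i=11 t=14 v=4: → [14,17),[12,15); WM=11; [6,9) fires=2 [8,11) fires=1
i=12 t=15 v=5: → [14,17); WM=12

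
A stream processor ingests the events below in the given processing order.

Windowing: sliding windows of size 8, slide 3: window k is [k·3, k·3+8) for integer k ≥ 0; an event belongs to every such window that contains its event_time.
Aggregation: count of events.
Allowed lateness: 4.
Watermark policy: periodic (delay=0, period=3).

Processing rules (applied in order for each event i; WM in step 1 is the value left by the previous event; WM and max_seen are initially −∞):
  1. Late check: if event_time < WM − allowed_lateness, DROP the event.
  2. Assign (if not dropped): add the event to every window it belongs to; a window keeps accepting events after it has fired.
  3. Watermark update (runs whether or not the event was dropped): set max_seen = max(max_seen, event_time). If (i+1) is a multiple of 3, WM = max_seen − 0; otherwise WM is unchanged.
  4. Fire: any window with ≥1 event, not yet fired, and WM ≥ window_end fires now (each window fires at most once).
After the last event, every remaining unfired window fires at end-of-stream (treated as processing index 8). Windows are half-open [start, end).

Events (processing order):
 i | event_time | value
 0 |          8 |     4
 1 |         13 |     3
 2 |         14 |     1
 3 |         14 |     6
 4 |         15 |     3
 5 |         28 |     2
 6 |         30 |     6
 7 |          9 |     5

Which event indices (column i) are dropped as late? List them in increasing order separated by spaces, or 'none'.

i=0 t=8 v=4: → [6,14),[3,11); WM=−∞
i=1 t=13 v=3: → [12,20),[9,17),[6,14); WM=−∞
i=2 t=14 v=1: → [12,20),[9,17); WM=14; [3,11) fires=1 [6,14) fires=2
i=3 t=14 v=6: → [12,20),[9,17); WM=14
i=4 t=15 v=3: → [15,23),[12,20),[9,17); WM=14
i=5 t=28 v=2: → [27,35),[24,32),[21,29); WM=28; [9,17) fires=4 [12,20) fires=4 [15,23) fires=1
i=6 t=30 v=6: → [30,38),[27,35),[24,32); WM=28
i=7 t=9 v=5: DROP (t<28-4); WM=28

7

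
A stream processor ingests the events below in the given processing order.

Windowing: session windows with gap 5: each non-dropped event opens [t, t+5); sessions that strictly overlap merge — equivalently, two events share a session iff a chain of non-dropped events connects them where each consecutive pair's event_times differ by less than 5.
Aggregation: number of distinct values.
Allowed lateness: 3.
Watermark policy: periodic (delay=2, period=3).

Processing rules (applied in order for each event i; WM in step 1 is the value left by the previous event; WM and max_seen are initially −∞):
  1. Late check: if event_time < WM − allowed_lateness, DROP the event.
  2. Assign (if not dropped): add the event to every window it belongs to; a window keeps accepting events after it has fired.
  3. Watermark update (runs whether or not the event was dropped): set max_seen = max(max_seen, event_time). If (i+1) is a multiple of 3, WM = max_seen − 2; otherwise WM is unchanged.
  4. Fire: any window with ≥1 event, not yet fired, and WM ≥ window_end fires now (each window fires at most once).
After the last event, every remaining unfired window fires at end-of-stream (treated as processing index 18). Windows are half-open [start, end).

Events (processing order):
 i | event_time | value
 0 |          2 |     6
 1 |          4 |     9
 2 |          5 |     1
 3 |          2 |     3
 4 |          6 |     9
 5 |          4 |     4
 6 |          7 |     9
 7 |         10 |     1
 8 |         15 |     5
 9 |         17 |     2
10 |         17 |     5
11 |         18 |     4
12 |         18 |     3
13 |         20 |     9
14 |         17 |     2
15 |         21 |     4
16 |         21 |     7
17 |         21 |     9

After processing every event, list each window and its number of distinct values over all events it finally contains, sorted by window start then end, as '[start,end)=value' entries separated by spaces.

i=0 t=2 v=6: → [2,7); WM=−∞
i=1 t=4 v=9: → [2,9); WM=−∞
i=2 t=5 v=1: → [2,10); WM=3
i=3 t=2 v=3: → [2,10); WM=3
i=4 t=6 v=9: → [2,11); WM=3
i=5 t=4 v=4: → [2,11); WM=4
i=6 t=7 v=9: → [2,12); WM=4
i=7 t=10 v=1: → [2,15); WM=4
i=8 t=15 v=5: → [15,20); WM=13
i=9 t=17 v=2: → [15,22); WM=13
i=10 t=17 v=5: → [15,22); WM=13
i=11 t=18 v=4: → [15,23); WM=16
i=12 t=18 v=3: → [15,23); WM=16
i=13 t=20 v=9: → [15,25); WM=16
i=14 t=17 v=2: → [15,25); WM=18
i=15 t=21 v=4: → [15,26); WM=18
i=16 t=21 v=7: → [15,26); WM=18
i=17 t=21 v=9: → [15,26); WM=19

[2,15)=5 [15,26)=6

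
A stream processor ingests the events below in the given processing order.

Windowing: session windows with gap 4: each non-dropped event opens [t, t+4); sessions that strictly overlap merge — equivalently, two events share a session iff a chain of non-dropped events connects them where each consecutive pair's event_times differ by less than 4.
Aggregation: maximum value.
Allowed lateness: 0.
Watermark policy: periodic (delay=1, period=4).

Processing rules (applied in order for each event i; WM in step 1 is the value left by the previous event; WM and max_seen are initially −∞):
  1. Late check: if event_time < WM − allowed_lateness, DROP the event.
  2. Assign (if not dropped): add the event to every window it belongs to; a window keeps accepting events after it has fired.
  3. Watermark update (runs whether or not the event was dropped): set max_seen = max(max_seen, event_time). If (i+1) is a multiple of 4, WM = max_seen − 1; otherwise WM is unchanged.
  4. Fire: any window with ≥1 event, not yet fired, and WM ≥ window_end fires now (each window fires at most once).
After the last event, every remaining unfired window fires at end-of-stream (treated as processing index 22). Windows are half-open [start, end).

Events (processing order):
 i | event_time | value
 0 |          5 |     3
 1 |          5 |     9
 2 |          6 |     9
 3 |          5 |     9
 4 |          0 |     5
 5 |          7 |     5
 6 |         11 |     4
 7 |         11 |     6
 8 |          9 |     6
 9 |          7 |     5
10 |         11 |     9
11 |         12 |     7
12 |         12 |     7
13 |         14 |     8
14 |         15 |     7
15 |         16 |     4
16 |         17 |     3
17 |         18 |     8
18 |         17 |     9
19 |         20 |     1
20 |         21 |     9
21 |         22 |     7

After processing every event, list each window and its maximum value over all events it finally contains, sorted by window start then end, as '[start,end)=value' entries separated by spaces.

[5,11)=9 [11,26)=9

i=0 t=5 v=3: → [5,9); WM=−∞
i=1 t=5 v=9: → [5,9); WM=−∞
i=2 t=6 v=9: → [5,10); WM=−∞
i=3 t=5 v=9: → [5,10); WM=5
i=4 t=0 v=5: DROP (t<5-0); WM=5
i=5 t=7 v=5: → [5,11); WM=5
i=6 t=11 v=4: → [11,15); WM=5
i=7 t=11 v=6: → [11,15); WM=10
i=8 t=9 v=6: DROP (t<10-0); WM=10
i=9 t=7 v=5: DROP (t<10-0); WM=10
i=10 t=11 v=9: → [11,15); WM=10
i=11 t=12 v=7: → [11,16); WM=11
i=12 t=12 v=7: → [11,16); WM=11
i=13 t=14 v=8: → [11,18); WM=11
i=14 t=15 v=7: → [11,19); WM=11
i=15 t=16 v=4: → [11,20); WM=15
i=16 t=17 v=3: → [11,21); WM=15
i=17 t=18 v=8: → [11,22); WM=15
i=18 t=17 v=9: → [11,22); WM=15
i=19 t=20 v=1: → [11,24); WM=19
i=20 t=21 v=9: → [11,25); WM=19
i=21 t=22 v=7: → [11,26); WM=19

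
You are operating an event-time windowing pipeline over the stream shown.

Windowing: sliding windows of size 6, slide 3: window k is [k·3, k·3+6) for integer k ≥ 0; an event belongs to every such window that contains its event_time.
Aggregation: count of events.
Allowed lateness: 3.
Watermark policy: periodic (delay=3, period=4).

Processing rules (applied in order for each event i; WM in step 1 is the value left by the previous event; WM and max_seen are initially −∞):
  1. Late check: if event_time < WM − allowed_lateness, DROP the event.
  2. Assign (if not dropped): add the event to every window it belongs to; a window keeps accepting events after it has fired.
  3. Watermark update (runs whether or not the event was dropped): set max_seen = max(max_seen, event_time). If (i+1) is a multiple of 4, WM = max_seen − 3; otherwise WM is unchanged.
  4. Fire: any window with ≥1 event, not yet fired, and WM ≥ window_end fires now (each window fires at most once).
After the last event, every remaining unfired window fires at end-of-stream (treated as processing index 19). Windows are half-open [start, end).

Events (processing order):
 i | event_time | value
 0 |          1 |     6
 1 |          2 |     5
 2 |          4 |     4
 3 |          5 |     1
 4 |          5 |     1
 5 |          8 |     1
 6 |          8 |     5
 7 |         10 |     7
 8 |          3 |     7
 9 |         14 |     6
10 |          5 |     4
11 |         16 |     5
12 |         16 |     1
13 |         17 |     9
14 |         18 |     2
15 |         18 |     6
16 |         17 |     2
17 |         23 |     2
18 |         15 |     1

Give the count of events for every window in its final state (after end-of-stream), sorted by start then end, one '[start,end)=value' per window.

i=0 t=1 v=6: → [0,6); WM=−∞
i=1 t=2 v=5: → [0,6); WM=−∞
i=2 t=4 v=4: → [3,9),[0,6); WM=−∞
i=3 t=5 v=1: → [3,9),[0,6); WM=2
i=4 t=5 v=1: → [3,9),[0,6); WM=2
i=5 t=8 v=1: → [6,12),[3,9); WM=2
i=6 t=8 v=5: → [6,12),[3,9); WM=2
i=7 t=10 v=7: → [9,15),[6,12); WM=7; [0,6) fires=5
i=8 t=3 v=7: DROP (t<7-3); WM=7
i=9 t=14 v=6: → [12,18),[9,15); WM=7
i=10 t=5 v=4: → [3,9),[0,6); WM=7
i=11 t=16 v=5: → [15,21),[12,18); WM=13; [3,9) fires=6 [6,12) fires=3
i=12 t=16 v=1: → [15,21),[12,18); WM=13
i=13 t=17 v=9: → [15,21),[12,18); WM=13
i=14 t=18 v=2: → [18,24),[15,21); WM=13
i=15 t=18 v=6: → [18,24),[15,21); WM=15; [9,15) fires=2
i=16 t=17 v=2: → [15,21),[12,18); WM=15
i=17 t=23 v=2: → [21,27),[18,24); WM=15
i=18 t=15 v=1: → [15,21),[12,18); WM=15

[0,6)=6 [3,9)=6 [6,12)=3 [9,15)=2 [12,18)=6 [15,21)=7 [18,24)=3 [21,27)=1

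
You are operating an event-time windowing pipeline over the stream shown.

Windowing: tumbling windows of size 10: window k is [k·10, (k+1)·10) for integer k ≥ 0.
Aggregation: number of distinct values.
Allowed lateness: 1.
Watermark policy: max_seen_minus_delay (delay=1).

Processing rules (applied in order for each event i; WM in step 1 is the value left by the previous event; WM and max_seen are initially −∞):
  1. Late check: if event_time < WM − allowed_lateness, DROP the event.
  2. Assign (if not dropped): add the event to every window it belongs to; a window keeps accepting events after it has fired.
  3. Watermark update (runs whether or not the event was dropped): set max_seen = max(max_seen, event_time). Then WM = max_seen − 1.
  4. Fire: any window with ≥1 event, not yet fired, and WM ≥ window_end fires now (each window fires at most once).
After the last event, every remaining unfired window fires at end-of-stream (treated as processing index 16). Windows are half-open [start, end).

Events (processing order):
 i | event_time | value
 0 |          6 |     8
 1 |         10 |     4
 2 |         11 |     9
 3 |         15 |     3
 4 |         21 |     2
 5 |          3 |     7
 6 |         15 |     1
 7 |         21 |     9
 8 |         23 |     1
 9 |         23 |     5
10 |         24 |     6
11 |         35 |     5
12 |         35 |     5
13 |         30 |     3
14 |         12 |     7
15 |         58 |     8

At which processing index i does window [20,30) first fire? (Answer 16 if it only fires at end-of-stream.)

i=0 t=6 v=8: → [0,10); WM=5
i=1 t=10 v=4: → [10,20); WM=9
i=2 t=11 v=9: → [10,20); WM=10; [0,10) fires=1
i=3 t=15 v=3: → [10,20); WM=14
i=4 t=21 v=2: → [20,30); WM=20; [10,20) fires=3
i=5 t=3 v=7: DROP (t<20-1); WM=20
i=6 t=15 v=1: DROP (t<20-1); WM=20
i=7 t=21 v=9: → [20,30); WM=20
i=8 t=23 v=1: → [20,30); WM=22
i=9 t=23 v=5: → [20,30); WM=22
i=10 t=24 v=6: → [20,30); WM=23
i=11 t=35 v=5: → [30,40); WM=34; [20,30) fires=5
i=12 t=35 v=5: → [30,40); WM=34
i=13 t=30 v=3: DROP (t<34-1); WM=34
i=14 t=12 v=7: DROP (t<34-1); WM=34
i=15 t=58 v=8: → [50,60); WM=57; [30,40) fires=1

11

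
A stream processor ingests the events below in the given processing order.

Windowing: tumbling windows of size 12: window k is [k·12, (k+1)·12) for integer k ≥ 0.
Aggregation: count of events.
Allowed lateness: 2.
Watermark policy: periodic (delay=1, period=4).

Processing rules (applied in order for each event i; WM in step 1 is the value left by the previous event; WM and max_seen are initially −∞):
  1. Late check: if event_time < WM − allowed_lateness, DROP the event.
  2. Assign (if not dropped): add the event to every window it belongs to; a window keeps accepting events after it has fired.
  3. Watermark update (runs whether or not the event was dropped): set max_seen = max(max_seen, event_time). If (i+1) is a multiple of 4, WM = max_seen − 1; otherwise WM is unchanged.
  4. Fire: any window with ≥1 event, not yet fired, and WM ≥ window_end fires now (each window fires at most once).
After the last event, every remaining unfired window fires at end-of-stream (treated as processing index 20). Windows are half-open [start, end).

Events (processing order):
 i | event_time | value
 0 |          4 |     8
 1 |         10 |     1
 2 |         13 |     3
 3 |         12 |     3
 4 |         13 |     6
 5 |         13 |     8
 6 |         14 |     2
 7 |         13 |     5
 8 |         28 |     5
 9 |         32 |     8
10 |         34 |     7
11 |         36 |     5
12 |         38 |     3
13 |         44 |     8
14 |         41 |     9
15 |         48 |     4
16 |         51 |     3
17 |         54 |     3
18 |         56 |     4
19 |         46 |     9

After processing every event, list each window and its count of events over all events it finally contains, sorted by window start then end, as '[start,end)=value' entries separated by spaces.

i=0 t=4 v=8: → [0,12); WM=−∞
i=1 t=10 v=1: → [0,12); WM=−∞
i=2 t=13 v=3: → [12,24); WM=−∞
i=3 t=12 v=3: → [12,24); WM=12; [0,12) fires=2
i=4 t=13 v=6: → [12,24); WM=12
i=5 t=13 v=8: → [12,24); WM=12
i=6 t=14 v=2: → [12,24); WM=12
i=7 t=13 v=5: → [12,24); WM=13
i=8 t=28 v=5: → [24,36); WM=13
i=9 t=32 v=8: → [24,36); WM=13
i=10 t=34 v=7: → [24,36); WM=13
i=11 t=36 v=5: → [36,48); WM=35; [12,24) fires=6
i=12 t=38 v=3: → [36,48); WM=35
i=13 t=44 v=8: → [36,48); WM=35
i=14 t=41 v=9: → [36,48); WM=35
i=15 t=48 v=4: → [48,60); WM=47; [24,36) fires=3
i=16 t=51 v=3: → [48,60); WM=47
i=17 t=54 v=3: → [48,60); WM=47
i=18 t=56 v=4: → [48,60); WM=47
i=19 t=46 v=9: → [36,48); WM=55; [36,48) fires=5

[0,12)=2 [12,24)=6 [24,36)=3 [36,48)=5 [48,60)=4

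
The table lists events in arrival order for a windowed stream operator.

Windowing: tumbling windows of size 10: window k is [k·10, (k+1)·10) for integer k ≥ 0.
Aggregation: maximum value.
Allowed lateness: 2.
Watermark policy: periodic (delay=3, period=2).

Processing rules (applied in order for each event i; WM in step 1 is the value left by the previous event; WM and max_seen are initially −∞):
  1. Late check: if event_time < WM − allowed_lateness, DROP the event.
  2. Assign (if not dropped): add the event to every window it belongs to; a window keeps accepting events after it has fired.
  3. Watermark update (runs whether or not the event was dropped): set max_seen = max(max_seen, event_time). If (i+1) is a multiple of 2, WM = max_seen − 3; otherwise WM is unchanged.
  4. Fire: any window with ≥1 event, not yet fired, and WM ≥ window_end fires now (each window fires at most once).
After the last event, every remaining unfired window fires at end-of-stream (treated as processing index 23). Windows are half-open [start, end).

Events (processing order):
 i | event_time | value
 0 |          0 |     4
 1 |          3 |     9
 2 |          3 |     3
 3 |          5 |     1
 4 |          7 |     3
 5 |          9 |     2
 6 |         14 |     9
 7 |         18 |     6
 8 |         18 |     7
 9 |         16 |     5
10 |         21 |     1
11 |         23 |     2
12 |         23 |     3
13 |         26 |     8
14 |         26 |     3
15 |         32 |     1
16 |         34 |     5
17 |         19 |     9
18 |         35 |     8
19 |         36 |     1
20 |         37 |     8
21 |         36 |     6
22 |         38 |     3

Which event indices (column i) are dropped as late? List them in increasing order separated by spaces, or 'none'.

i=0 t=0 v=4: → [0,10); WM=−∞
i=1 t=3 v=9: → [0,10); WM=0
i=2 t=3 v=3: → [0,10); WM=0
i=3 t=5 v=1: → [0,10); WM=2
i=4 t=7 v=3: → [0,10); WM=2
i=5 t=9 v=2: → [0,10); WM=6
i=6 t=14 v=9: → [10,20); WM=6
i=7 t=18 v=6: → [10,20); WM=15; [0,10) fires=9
i=8 t=18 v=7: → [10,20); WM=15
i=9 t=16 v=5: → [10,20); WM=15
i=10 t=21 v=1: → [20,30); WM=15
i=11 t=23 v=2: → [20,30); WM=20; [10,20) fires=9
i=12 t=23 v=3: → [20,30); WM=20
i=13 t=26 v=8: → [20,30); WM=23
i=14 t=26 v=3: → [20,30); WM=23
i=15 t=32 v=1: → [30,40); WM=29
i=16 t=34 v=5: → [30,40); WM=29
i=17 t=19 v=9: DROP (t<29-2); WM=31; [20,30) fires=8
i=18 t=35 v=8: → [30,40); WM=31
i=19 t=36 v=1: → [30,40); WM=33
i=20 t=37 v=8: → [30,40); WM=33
i=21 t=36 v=6: → [30,40); WM=34
i=22 t=38 v=3: → [30,40); WM=34

17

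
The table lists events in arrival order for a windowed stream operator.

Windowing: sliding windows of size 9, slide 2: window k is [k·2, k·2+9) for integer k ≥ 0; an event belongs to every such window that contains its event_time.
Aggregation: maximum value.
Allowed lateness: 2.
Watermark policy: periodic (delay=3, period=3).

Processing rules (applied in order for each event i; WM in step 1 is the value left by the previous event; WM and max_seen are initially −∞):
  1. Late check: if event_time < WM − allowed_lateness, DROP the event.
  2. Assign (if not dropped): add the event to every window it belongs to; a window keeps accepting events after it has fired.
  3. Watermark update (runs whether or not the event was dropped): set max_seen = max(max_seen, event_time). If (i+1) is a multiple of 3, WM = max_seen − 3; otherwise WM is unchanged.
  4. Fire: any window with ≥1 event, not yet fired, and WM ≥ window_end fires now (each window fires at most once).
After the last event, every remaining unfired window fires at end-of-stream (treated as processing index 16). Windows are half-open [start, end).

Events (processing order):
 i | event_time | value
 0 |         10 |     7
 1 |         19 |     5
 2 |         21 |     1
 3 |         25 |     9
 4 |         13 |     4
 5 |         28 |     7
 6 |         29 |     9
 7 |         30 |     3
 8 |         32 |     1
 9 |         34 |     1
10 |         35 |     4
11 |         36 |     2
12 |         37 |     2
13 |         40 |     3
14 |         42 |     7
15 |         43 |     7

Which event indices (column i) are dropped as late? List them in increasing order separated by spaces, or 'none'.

4

i=0 t=10 v=7: → [10,19),[8,17),[6,15),[4,13),[2,11); WM=−∞
i=1 t=19 v=5: → [18,27),[16,25),[14,23),[12,21); WM=−∞
i=2 t=21 v=1: → [20,29),[18,27),[16,25),[14,23); WM=18; [2,11) fires=7 [4,13) fires=7 [6,15) fires=7 [8,17) fires=7
i=3 t=25 v=9: → [24,33),[22,31),[20,29),[18,27); WM=18
i=4 t=13 v=4: DROP (t<18-2); WM=18
i=5 t=28 v=7: → [28,37),[26,35),[24,33),[22,31),[20,29); WM=25; [10,19) fires=7 [12,21) fires=5 [14,23) fires=5 [16,25) fires=5
i=6 t=29 v=9: → [28,37),[26,35),[24,33),[22,31); WM=25
i=7 t=30 v=3: → [30,39),[28,37),[26,35),[24,33),[22,31); WM=25
i=8 t=32 v=1: → [32,41),[30,39),[28,37),[26,35),[24,33); WM=29; [18,27) fires=9 [20,29) fires=9
i=9 t=34 v=1: → [34,43),[32,41),[30,39),[28,37),[26,35); WM=29
i=10 t=35 v=4: → [34,43),[32,41),[30,39),[28,37); WM=29
i=11 t=36 v=2: → [36,45),[34,43),[32,41),[30,39),[28,37); WM=33; [22,31) fires=9 [24,33) fires=9
i=12 t=37 v=2: → [36,45),[34,43),[32,41),[30,39); WM=33
i=13 t=40 v=3: → [40,49),[38,47),[36,45),[34,43),[32,41); WM=33
i=14 t=42 v=7: → [42,51),[40,49),[38,47),[36,45),[34,43); WM=39; [26,35) fires=9 [28,37) fires=9 [30,39) fires=4
i=15 t=43 v=7: → [42,51),[40,49),[38,47),[36,45); WM=39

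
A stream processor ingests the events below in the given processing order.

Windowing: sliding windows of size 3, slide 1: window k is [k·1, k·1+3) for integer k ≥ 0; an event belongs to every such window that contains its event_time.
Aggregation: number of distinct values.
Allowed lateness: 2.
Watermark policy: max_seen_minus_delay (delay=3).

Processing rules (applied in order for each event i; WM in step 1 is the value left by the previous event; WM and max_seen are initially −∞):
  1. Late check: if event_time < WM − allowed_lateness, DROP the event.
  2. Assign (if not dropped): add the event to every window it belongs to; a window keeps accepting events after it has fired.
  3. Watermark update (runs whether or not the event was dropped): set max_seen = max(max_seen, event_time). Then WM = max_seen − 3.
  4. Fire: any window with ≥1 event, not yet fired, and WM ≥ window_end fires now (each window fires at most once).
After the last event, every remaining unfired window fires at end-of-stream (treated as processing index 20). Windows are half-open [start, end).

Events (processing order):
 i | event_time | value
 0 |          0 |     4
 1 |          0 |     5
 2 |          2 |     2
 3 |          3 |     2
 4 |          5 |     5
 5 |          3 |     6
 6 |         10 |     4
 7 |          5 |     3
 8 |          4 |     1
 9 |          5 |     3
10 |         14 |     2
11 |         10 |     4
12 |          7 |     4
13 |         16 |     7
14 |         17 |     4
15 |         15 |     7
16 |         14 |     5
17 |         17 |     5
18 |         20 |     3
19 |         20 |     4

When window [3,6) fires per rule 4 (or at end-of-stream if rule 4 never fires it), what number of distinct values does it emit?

i=0 t=0 v=4: → [0,3); WM=-3
i=1 t=0 v=5: → [0,3); WM=-3
i=2 t=2 v=2: → [2,5),[1,4),[0,3); WM=-1
i=3 t=3 v=2: → [3,6),[2,5),[1,4); WM=0
i=4 t=5 v=5: → [5,8),[4,7),[3,6); WM=2
i=5 t=3 v=6: → [3,6),[2,5),[1,4); WM=2
i=6 t=10 v=4: → [10,13),[9,12),[8,11); WM=7; [0,3) fires=3 [1,4) fires=2 [2,5) fires=2 [3,6) fires=3 [4,7) fires=1
i=7 t=5 v=3: → [5,8),[4,7),[3,6); WM=7
i=8 t=4 v=1: DROP (t<7-2); WM=7
i=9 t=5 v=3: → [5,8),[4,7),[3,6); WM=7
i=10 t=14 v=2: → [14,17),[13,16),[12,15); WM=11; [5,8) fires=2 [8,11) fires=1
i=11 t=10 v=4: → [10,13),[9,12),[8,11); WM=11
i=12 t=7 v=4: DROP (t<11-2); WM=11
i=13 t=16 v=7: → [16,19),[15,18),[14,17); WM=13; [9,12) fires=1 [10,13) fires=1
i=14 t=17 v=4: → [17,20),[16,19),[15,18); WM=14
i=15 t=15 v=7: → [15,18),[14,17),[13,16); WM=14
i=16 t=14 v=5: → [14,17),[13,16),[12,15); WM=14
i=17 t=17 v=5: → [17,20),[16,19),[15,18); WM=14
i=18 t=20 v=3: → [20,23),[19,22),[18,21); WM=17; [12,15) fires=2 [13,16) fires=3 [14,17) fires=3
i=19 t=20 v=4: → [20,23),[19,22),[18,21); WM=17

3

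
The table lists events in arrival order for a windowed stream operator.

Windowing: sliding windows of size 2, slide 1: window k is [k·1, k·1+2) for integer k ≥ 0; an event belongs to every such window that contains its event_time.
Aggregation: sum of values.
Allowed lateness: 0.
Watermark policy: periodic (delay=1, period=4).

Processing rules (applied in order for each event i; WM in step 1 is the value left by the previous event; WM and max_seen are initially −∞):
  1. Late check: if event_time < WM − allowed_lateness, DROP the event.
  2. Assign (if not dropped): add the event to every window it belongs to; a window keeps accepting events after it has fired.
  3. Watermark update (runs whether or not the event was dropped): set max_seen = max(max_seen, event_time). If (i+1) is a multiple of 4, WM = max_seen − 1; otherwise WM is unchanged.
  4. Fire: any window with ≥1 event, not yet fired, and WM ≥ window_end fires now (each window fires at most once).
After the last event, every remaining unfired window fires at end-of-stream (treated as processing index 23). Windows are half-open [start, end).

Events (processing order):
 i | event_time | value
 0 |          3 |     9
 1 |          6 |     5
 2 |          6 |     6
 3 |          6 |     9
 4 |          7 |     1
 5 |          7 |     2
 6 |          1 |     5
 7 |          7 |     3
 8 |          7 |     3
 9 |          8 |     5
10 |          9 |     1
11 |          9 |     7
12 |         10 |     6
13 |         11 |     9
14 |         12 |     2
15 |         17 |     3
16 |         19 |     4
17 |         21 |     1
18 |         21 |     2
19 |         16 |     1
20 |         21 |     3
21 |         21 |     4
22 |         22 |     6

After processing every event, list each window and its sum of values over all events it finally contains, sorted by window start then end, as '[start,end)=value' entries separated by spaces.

i=0 t=3 v=9: → [3,5),[2,4); WM=−∞
i=1 t=6 v=5: → [6,8),[5,7); WM=−∞
i=2 t=6 v=6: → [6,8),[5,7); WM=−∞
i=3 t=6 v=9: → [6,8),[5,7); WM=5; [2,4) fires=9 [3,5) fires=9
i=4 t=7 v=1: → [7,9),[6,8); WM=5
i=5 t=7 v=2: → [7,9),[6,8); WM=5
i=6 t=1 v=5: DROP (t<5-0); WM=5
i=7 t=7 v=3: → [7,9),[6,8); WM=6
i=8 t=7 v=3: → [7,9),[6,8); WM=6
i=9 t=8 v=5: → [8,10),[7,9); WM=6
i=10 t=9 v=1: → [9,11),[8,10); WM=6
i=11 t=9 v=7: → [9,11),[8,10); WM=8; [5,7) fires=20 [6,8) fires=29
i=12 t=10 v=6: → [10,12),[9,11); WM=8
i=13 t=11 v=9: → [11,13),[10,12); WM=8
i=14 t=12 v=2: → [12,14),[11,13); WM=8
i=15 t=17 v=3: → [17,19),[16,18); WM=16; [7,9) fires=14 [8,10) fires=13 [9,11) fires=14 [10,12) fires=15 [11,13) fires=11 [12,14) fires=2
i=16 t=19 v=4: → [19,21),[18,20); WM=16
i=17 t=21 v=1: → [21,23),[20,22); WM=16
i=18 t=21 v=2: → [21,23),[20,22); WM=16
i=19 t=16 v=1: → [16,18),[15,17); WM=20; [15,17) fires=1 [16,18) fires=4 [17,19) fires=3 [18,20) fires=4
i=20 t=21 v=3: → [21,23),[20,22); WM=20
i=21 t=21 v=4: → [21,23),[20,22); WM=20
i=22 t=22 v=6: → [22,24),[21,23); WM=20

[2,4)=9 [3,5)=9 [5,7)=20 [6,8)=29 [7,9)=14 [8,10)=13 [9,11)=14 [10,12)=15 [11,13)=11 [12,14)=2 [15,17)=1 [16,18)=4 [17,19)=3 [18,20)=4 [19,21)=4 [20,22)=10 [21,23)=16 [22,24)=6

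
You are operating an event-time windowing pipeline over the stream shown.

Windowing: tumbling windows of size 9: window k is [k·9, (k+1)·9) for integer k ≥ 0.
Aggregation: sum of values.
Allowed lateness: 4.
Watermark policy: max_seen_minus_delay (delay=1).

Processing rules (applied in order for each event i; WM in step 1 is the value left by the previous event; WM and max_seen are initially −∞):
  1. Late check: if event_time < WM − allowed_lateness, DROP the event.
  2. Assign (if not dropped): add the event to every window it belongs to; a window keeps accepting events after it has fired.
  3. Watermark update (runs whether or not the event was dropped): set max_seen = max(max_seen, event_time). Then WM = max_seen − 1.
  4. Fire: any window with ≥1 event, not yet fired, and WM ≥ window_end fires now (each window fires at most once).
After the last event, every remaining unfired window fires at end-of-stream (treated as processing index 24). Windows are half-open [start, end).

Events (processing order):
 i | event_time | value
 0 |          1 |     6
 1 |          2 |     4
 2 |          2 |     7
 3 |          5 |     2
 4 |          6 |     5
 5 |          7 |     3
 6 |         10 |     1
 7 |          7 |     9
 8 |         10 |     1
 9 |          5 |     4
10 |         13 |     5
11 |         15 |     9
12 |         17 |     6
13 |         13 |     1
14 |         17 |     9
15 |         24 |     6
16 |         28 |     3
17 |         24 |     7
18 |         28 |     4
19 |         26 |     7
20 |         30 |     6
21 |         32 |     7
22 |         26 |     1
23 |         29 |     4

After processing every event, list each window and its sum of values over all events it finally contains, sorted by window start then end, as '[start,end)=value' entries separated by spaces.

i=0 t=1 v=6: → [0,9); WM=0
i=1 t=2 v=4: → [0,9); WM=1
i=2 t=2 v=7: → [0,9); WM=1
i=3 t=5 v=2: → [0,9); WM=4
i=4 t=6 v=5: → [0,9); WM=5
i=5 t=7 v=3: → [0,9); WM=6
i=6 t=10 v=1: → [9,18); WM=9; [0,9) fires=27
i=7 t=7 v=9: → [0,9); WM=9
i=8 t=10 v=1: → [9,18); WM=9
i=9 t=5 v=4: → [0,9); WM=9
i=10 t=13 v=5: → [9,18); WM=12
i=11 t=15 v=9: → [9,18); WM=14
i=12 t=17 v=6: → [9,18); WM=16
i=13 t=13 v=1: → [9,18); WM=16
i=14 t=17 v=9: → [9,18); WM=16
i=15 t=24 v=6: → [18,27); WM=23; [9,18) fires=32
i=16 t=28 v=3: → [27,36); WM=27; [18,27) fires=6
i=17 t=24 v=7: → [18,27); WM=27
i=18 t=28 v=4: → [27,36); WM=27
i=19 t=26 v=7: → [18,27); WM=27
i=20 t=30 v=6: → [27,36); WM=29
i=21 t=32 v=7: → [27,36); WM=31
i=22 t=26 v=1: DROP (t<31-4); WM=31
i=23 t=29 v=4: → [27,36); WM=31

[0,9)=40 [9,18)=32 [18,27)=20 [27,36)=24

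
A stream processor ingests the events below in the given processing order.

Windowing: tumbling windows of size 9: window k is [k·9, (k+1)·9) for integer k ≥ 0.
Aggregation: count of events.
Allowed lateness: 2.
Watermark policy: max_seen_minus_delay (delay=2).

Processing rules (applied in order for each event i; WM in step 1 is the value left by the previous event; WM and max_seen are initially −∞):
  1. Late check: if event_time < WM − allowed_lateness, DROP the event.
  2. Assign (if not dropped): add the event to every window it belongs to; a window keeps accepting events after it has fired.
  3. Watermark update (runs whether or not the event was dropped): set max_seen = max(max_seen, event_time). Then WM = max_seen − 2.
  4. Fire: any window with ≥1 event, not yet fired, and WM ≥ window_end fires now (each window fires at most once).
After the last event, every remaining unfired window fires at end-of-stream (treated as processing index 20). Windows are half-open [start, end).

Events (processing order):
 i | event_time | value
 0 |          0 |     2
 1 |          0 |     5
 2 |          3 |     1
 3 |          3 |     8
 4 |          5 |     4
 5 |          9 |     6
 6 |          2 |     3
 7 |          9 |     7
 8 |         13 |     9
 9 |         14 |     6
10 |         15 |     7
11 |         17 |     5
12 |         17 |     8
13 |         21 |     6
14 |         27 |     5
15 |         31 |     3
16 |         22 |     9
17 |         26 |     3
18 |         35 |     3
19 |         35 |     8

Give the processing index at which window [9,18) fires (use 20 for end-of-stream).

i=0 t=0 v=2: → [0,9); WM=-2
i=1 t=0 v=5: → [0,9); WM=-2
i=2 t=3 v=1: → [0,9); WM=1
i=3 t=3 v=8: → [0,9); WM=1
i=4 t=5 v=4: → [0,9); WM=3
i=5 t=9 v=6: → [9,18); WM=7
i=6 t=2 v=3: DROP (t<7-2); WM=7
i=7 t=9 v=7: → [9,18); WM=7
i=8 t=13 v=9: → [9,18); WM=11; [0,9) fires=5
i=9 t=14 v=6: → [9,18); WM=12
i=10 t=15 v=7: → [9,18); WM=13
i=11 t=17 v=5: → [9,18); WM=15
i=12 t=17 v=8: → [9,18); WM=15
i=13 t=21 v=6: → [18,27); WM=19; [9,18) fires=7
i=14 t=27 v=5: → [27,36); WM=25
i=15 t=31 v=3: → [27,36); WM=29; [18,27) fires=1
i=16 t=22 v=9: DROP (t<29-2); WM=29
i=17 t=26 v=3: DROP (t<29-2); WM=29
i=18 t=35 v=3: → [27,36); WM=33
i=19 t=35 v=8: → [27,36); WM=33

13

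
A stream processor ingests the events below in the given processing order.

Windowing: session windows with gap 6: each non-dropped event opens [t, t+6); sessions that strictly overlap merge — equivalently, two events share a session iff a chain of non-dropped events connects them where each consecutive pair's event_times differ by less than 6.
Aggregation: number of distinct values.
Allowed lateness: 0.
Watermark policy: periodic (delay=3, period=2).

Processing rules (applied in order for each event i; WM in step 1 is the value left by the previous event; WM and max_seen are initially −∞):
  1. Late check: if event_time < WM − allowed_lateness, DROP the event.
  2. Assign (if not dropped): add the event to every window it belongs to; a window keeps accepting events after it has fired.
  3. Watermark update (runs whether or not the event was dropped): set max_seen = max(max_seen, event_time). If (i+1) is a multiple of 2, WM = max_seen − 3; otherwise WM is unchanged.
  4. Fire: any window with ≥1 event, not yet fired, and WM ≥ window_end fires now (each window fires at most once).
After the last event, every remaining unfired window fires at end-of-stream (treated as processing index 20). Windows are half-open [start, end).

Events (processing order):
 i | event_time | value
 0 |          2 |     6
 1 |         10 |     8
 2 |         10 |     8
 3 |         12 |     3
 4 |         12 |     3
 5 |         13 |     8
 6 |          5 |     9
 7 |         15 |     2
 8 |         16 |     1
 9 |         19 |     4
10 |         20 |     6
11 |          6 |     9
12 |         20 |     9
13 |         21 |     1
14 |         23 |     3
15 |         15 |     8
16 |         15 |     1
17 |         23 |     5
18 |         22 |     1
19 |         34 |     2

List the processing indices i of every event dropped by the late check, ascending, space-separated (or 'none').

6 11 15 16

i=0 t=2 v=6: → [2,8); WM=−∞
i=1 t=10 v=8: → [10,16); WM=7
i=2 t=10 v=8: → [10,16); WM=7
i=3 t=12 v=3: → [10,18); WM=9
i=4 t=12 v=3: → [10,18); WM=9
i=5 t=13 v=8: → [10,19); WM=10
i=6 t=5 v=9: DROP (t<10-0); WM=10
i=7 t=15 v=2: → [10,21); WM=12
i=8 t=16 v=1: → [10,22); WM=12
i=9 t=19 v=4: → [10,25); WM=16
i=10 t=20 v=6: → [10,26); WM=16
i=11 t=6 v=9: DROP (t<16-0); WM=17
i=12 t=20 v=9: → [10,26); WM=17
i=13 t=21 v=1: → [10,27); WM=18
i=14 t=23 v=3: → [10,29); WM=18
i=15 t=15 v=8: DROP (t<18-0); WM=20
i=16 t=15 v=1: DROP (t<20-0); WM=20
i=17 t=23 v=5: → [10,29); WM=20
i=18 t=22 v=1: → [10,29); WM=20
i=19 t=34 v=2: → [34,40); WM=31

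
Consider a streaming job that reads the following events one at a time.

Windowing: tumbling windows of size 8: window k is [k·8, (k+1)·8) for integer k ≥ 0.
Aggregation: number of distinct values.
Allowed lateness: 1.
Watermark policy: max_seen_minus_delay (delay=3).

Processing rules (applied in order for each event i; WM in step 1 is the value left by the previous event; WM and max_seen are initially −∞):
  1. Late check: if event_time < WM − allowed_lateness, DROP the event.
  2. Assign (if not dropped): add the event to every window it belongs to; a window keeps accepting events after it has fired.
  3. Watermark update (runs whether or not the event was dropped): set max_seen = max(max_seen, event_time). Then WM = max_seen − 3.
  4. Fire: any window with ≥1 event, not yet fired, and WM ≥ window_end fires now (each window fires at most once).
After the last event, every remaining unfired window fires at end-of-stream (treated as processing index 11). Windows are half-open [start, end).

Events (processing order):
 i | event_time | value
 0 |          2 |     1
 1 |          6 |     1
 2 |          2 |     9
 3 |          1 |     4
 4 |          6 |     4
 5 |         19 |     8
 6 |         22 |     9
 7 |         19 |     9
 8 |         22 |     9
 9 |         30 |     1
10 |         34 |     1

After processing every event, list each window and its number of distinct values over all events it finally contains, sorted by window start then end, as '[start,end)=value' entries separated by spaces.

i=0 t=2 v=1: → [0,8); WM=-1
i=1 t=6 v=1: → [0,8); WM=3
i=2 t=2 v=9: → [0,8); WM=3
i=3 t=1 v=4: DROP (t<3-1); WM=3
i=4 t=6 v=4: → [0,8); WM=3
i=5 t=19 v=8: → [16,24); WM=16; [0,8) fires=3
i=6 t=22 v=9: → [16,24); WM=19
i=7 t=19 v=9: → [16,24); WM=19
i=8 t=22 v=9: → [16,24); WM=19
i=9 t=30 v=1: → [24,32); WM=27; [16,24) fires=2
i=10 t=34 v=1: → [32,40); WM=31

[0,8)=3 [16,24)=2 [24,32)=1 [32,40)=1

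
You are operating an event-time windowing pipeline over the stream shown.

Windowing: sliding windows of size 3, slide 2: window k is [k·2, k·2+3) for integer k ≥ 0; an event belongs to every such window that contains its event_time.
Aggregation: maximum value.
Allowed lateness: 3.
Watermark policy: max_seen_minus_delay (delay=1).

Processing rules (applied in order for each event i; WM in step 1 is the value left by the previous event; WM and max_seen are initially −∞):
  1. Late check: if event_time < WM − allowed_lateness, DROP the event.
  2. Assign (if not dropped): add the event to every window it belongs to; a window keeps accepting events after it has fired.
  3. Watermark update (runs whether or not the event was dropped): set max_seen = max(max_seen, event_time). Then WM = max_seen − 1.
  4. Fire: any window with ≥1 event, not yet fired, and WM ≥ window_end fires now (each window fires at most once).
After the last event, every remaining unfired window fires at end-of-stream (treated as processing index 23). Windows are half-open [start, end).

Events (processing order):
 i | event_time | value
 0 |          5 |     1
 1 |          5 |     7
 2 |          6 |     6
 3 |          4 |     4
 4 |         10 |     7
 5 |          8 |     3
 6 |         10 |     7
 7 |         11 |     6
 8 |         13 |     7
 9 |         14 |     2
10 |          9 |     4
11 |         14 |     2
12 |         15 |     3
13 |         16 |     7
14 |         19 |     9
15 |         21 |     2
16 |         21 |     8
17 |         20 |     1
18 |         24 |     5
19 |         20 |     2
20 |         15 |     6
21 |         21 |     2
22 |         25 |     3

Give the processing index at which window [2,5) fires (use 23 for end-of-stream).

i=0 t=5 v=1: → [4,7); WM=4
i=1 t=5 v=7: → [4,7); WM=4
i=2 t=6 v=6: → [6,9),[4,7); WM=5
i=3 t=4 v=4: → [4,7),[2,5); WM=5; [2,5) fires=4
i=4 t=10 v=7: → [10,13),[8,11); WM=9; [4,7) fires=7 [6,9) fires=6
i=5 t=8 v=3: → [8,11),[6,9); WM=9
i=6 t=10 v=7: → [10,13),[8,11); WM=9
i=7 t=11 v=6: → [10,13); WM=10
i=8 t=13 v=7: → [12,15); WM=12; [8,11) fires=7
i=9 t=14 v=2: → [14,17),[12,15); WM=13; [10,13) fires=7
i=10 t=9 v=4: DROP (t<13-3); WM=13
i=11 t=14 v=2: → [14,17),[12,15); WM=13
i=12 t=15 v=3: → [14,17); WM=14
i=13 t=16 v=7: → [16,19),[14,17); WM=15; [12,15) fires=7
i=14 t=19 v=9: → [18,21); WM=18; [14,17) fires=7
i=15 t=21 v=2: → [20,23); WM=20; [16,19) fires=7
i=16 t=21 v=8: → [20,23); WM=20
i=17 t=20 v=1: → [20,23),[18,21); WM=20
i=18 t=24 v=5: → [24,27),[22,25); WM=23; [18,21) fires=9 [20,23) fires=8
i=19 t=20 v=2: → [20,23),[18,21); WM=23
i=20 t=15 v=6: DROP (t<23-3); WM=23
i=21 t=21 v=2: → [20,23); WM=23
i=22 t=25 v=3: → [24,27); WM=24

3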